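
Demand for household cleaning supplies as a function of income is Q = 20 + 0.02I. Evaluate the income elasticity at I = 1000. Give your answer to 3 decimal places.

0.500

At I = 1000: Q = 40.000.
dQ/dI = 0.02.
η = (dQ/dI)·(I/Q) = 0.02 × (1000/40.000) = 0.500.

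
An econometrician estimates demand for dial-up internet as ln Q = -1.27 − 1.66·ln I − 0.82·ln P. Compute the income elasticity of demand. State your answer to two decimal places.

In a log-linear demand, the coefficient on ln I is the income elasticity.
So η = -1.66.

-1.66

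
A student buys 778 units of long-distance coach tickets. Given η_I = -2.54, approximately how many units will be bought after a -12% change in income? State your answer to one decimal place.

%ΔQ ≈ η × %ΔI = -2.54 × (-12%) = 30.48%.
New Q ≈ 778 × (1 + 0.3048) = 1015.1.

1015.1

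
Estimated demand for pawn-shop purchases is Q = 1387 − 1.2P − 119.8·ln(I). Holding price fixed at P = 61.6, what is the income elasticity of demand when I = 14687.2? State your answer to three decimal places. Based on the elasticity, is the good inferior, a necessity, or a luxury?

-0.732 (inferior good)

At P = 61.6, I = 14687.2: Q = 163.631.
Holding P constant, ∂Q/∂I = -119.8/I = -0.00815676.
η_I = (∂Q/∂I)·(I/Q) = -0.00815676 × (14687.2/163.631) = -0.732.
Since η < 0, this is an inferior good.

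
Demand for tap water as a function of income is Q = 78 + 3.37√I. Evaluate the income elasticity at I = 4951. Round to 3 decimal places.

At I = 4951: Q = 315.124.
dQ/dI = 3.37/(2√I) = 0.0239471 at this income.
η = (dQ/dI)·(I/Q) = 0.0239471 × (4951/315.124) = 0.376.

0.376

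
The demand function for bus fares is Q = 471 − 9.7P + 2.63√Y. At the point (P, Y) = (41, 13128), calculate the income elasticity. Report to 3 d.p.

0.402

At P = 41, Y = 13128: Q = 374.639.
Holding P constant, ∂Q/∂Y = 2.63/(2√Y) = 0.0114769.
η_Y = (∂Q/∂Y)·(Y/Q) = 0.0114769 × (13128/374.639) = 0.402.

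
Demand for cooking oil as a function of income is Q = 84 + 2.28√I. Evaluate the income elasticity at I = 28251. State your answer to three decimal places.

0.410

At I = 28251: Q = 467.223.
dQ/dI = 2.28/(2√I) = 0.00678247 at this income.
η = (dQ/dI)·(I/Q) = 0.00678247 × (28251/467.223) = 0.410.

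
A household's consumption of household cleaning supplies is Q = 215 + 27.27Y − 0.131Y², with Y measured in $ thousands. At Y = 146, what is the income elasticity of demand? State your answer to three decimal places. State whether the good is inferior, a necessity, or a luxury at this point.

At Y = 146: Q = 1404.0240.
dQ/dY = 27.27 − 0.262Y = -10.98200.
η = (dQ/dY)·(Y/Q) = -10.98200 × (146/1404.0240) = -1.142.
η < 0 ⇒ inferior good.

-1.142 (inferior good)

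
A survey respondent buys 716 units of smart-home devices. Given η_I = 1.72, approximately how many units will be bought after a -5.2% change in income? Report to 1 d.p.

%ΔQ ≈ η × %ΔI = 1.72 × (-5.2%) = -8.944%.
New Q ≈ 716 × (1 − 0.08944) = 652.0.

652.0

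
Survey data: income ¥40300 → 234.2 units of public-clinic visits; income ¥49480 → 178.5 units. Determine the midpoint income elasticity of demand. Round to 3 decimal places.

ΔQ = 178.5 − 234.2 = -55.7; midpoint Q̄ = (234.2 + 178.5)/2 = 206.35.
ΔI = 49480 − 40300 = 9180; midpoint Ī = (40300 + 49480)/2 = 44890.
η = (ΔQ/Q̄) ÷ (ΔI/Ī) = (-55.7/206.35) ÷ (9180/44890) = -1.320.

-1.320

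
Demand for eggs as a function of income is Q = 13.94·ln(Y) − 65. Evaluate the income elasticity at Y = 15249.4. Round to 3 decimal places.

At Y = 15249.4: Q = 69.274.
dQ/dY = 13.94/Y = 0.000914134 at this income.
η = (dQ/dY)·(Y/Q) = 0.000914134 × (15249.4/69.274) = 0.201.

0.201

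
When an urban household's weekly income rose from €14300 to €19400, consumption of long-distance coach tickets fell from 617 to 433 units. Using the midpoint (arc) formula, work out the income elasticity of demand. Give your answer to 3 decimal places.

-1.158

ΔQ = 433 − 617 = -184; midpoint Q̄ = (617 + 433)/2 = 525.
ΔI = 19400 − 14300 = 5100; midpoint Ī = (14300 + 19400)/2 = 16850.
η = (ΔQ/Q̄) ÷ (ΔI/Ī) = (-184/525) ÷ (5100/16850) = -1.158.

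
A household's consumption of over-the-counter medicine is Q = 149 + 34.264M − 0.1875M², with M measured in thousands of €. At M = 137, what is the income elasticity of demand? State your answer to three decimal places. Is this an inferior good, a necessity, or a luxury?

At M = 137: Q = 1323.9805.
dQ/dM = 34.264 − 0.375M = -17.11100.
η = (dQ/dM)·(M/Q) = -17.11100 × (137/1323.9805) = -1.771.
η < 0 ⇒ inferior good.

-1.771 (inferior good)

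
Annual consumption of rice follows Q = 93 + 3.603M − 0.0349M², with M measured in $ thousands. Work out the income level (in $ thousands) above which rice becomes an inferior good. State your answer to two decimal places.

51.62

dQ/dM = 3.603 − 0.0698M.
The good is inferior where dQ/dM < 0. Setting dQ/dM = 0 gives M = 3.603 / 0.0698 = 51.62.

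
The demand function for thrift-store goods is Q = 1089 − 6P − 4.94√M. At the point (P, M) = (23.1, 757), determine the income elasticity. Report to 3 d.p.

At P = 23.1, M = 757: Q = 814.483.
Holding P constant, ∂Q/∂M = -4.94/(2√M) = -0.0897737.
η_M = (∂Q/∂M)·(M/Q) = -0.0897737 × (757/814.483) = -0.083.

-0.083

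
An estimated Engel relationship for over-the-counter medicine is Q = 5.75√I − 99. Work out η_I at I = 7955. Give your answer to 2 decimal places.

0.62

At I = 7955: Q = 413.847.
dQ/dI = 5.75/(2√I) = 0.0322343 at this income.
η = (dQ/dI)·(I/Q) = 0.0322343 × (7955/413.847) = 0.62.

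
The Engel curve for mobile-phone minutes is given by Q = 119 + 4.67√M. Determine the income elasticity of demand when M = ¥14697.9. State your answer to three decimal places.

At M = 14697.9: Q = 685.167.
dQ/dM = 4.67/(2√M) = 0.0192601 at this income.
η = (dQ/dM)·(M/Q) = 0.0192601 × (14697.9/685.167) = 0.413.

0.413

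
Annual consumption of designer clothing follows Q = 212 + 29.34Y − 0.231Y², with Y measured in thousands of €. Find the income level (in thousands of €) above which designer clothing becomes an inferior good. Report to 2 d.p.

63.51

dQ/dY = 29.34 − 0.462Y.
The good is inferior where dQ/dY < 0. Setting dQ/dY = 0 gives Y = 29.34 / 0.462 = 63.51.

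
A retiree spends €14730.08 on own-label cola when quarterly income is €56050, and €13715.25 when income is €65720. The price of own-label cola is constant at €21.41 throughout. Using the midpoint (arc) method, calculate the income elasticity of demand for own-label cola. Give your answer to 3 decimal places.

-0.449

With a constant price, Q₁ = 14730.08/21.41 = 688.000 and Q₂ = 13715.25/21.41 = 640.600 (equivalently, work directly with expenditure since P cancels).
Midpoint %ΔQ = (13715.25 − 14730.08)/14222.67 = -0.07135; midpoint %ΔI = (65720 − 56050)/60885 = 0.15882.
η = -0.07135 / 0.15882 = -0.449.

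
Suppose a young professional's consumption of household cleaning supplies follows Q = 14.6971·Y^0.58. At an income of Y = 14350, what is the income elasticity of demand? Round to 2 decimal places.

For Q = A·Y^β the income elasticity is constant and equal to β.
Here β = 0.58, so η = 0.58.

0.58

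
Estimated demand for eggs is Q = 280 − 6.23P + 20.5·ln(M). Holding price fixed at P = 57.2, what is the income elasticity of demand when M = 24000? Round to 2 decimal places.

At P = 57.2, M = 24000: Q = 130.403.
Holding P constant, ∂Q/∂M = 20.5/M = 0.000854167.
η_M = (∂Q/∂M)·(M/Q) = 0.000854167 × (24000/130.403) = 0.16.

0.16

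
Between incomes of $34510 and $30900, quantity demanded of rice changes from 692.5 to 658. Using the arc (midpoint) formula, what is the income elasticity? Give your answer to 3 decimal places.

ΔQ = 658 − 692.5 = -34.5; midpoint Q̄ = (692.5 + 658)/2 = 675.25.
ΔI = 30900 − 34510 = -3610; midpoint Ī = (34510 + 30900)/2 = 32705.
η = (ΔQ/Q̄) ÷ (ΔI/Ī) = (-34.5/675.25) ÷ (-3610/32705) = 0.463.

0.463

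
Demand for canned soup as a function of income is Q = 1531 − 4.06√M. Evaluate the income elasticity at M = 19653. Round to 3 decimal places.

At M = 19653: Q = 961.832.
dQ/dM = -4.06/(2√M) = -0.0144804 at this income.
η = (dQ/dM)·(M/Q) = -0.0144804 × (19653/961.832) = -0.296.

-0.296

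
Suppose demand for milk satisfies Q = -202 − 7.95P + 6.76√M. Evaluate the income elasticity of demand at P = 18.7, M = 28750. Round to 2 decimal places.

0.72

At P = 18.7, M = 28750: Q = 795.549.
Holding P constant, ∂Q/∂M = 6.76/(2√M) = 0.0199342.
η_M = (∂Q/∂M)·(M/Q) = 0.0199342 × (28750/795.549) = 0.72.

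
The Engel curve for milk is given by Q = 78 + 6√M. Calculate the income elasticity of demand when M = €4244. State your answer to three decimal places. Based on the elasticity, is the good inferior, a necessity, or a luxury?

0.417 (necessity)

At M = 4244: Q = 468.876.
dQ/dM = 6/(2√M) = 0.0460504 at this income.
η = (dQ/dM)·(M/Q) = 0.0460504 × (4244/468.876) = 0.417.
Since 0 < η < 1, the good is a necessity.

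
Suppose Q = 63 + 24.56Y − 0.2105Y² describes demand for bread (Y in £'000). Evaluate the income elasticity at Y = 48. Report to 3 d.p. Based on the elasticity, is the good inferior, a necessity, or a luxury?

At Y = 48: Q = 756.8880.
dQ/dY = 24.56 − 0.421Y = 4.35200.
η = (dQ/dY)·(Y/Q) = 4.35200 × (48/756.8880) = 0.276.
0 < η < 1 ⇒ necessity.

0.276 (necessity)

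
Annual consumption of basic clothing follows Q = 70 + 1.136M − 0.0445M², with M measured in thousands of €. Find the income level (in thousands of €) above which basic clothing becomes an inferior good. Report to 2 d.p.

dQ/dM = 1.136 − 0.089M.
The good is inferior where dQ/dM < 0. Setting dQ/dM = 0 gives M = 1.136 / 0.089 = 12.76.

12.76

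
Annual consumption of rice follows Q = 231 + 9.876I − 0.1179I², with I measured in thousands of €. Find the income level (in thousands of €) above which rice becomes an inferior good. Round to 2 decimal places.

41.88

dQ/dI = 9.876 − 0.2358I.
The good is inferior where dQ/dI < 0. Setting dQ/dI = 0 gives I = 9.876 / 0.2358 = 41.88.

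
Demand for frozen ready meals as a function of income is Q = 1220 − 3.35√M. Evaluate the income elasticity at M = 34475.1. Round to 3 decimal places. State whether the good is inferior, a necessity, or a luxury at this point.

-0.520 (inferior good)

At M = 34475.1: Q = 597.990.
dQ/dM = -3.35/(2√M) = -0.00902115 at this income.
η = (dQ/dM)·(M/Q) = -0.00902115 × (34475.1/597.990) = -0.520.
Since η < 0, the good is an inferior good.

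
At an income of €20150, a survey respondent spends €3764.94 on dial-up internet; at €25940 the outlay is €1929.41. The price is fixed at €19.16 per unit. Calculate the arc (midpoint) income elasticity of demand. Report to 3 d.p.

-2.566

With a constant price, Q₁ = 3764.94/19.16 = 196.500 and Q₂ = 1929.41/19.16 = 100.700 (equivalently, work directly with expenditure since P cancels).
Midpoint %ΔQ = (1929.41 − 3764.94)/2847.18 = -0.64468; midpoint %ΔI = (25940 − 20150)/23045 = 0.25125.
η = -0.64468 / 0.25125 = -2.566.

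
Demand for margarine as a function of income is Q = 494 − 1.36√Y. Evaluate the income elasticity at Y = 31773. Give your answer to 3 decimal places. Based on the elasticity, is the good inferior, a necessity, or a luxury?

-0.482 (inferior good)

At Y = 31773: Q = 251.580.
dQ/dY = -1.36/(2√Y) = -0.00381487 at this income.
η = (dQ/dY)·(Y/Q) = -0.00381487 × (31773/251.580) = -0.482.
Since η < 0, the good is an inferior good.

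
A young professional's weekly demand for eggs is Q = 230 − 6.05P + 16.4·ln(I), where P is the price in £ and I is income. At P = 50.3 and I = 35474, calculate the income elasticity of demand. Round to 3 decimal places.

At P = 50.3, I = 35474: Q = 97.501.
Holding P constant, ∂Q/∂I = 16.4/I = 0.00046231.
η_I = (∂Q/∂I)·(I/Q) = 0.00046231 × (35474/97.501) = 0.168.

0.168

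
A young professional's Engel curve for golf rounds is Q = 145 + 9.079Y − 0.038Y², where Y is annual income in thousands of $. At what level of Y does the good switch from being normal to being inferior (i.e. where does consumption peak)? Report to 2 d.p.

dQ/dY = 9.079 − 0.076Y.
The good is inferior where dQ/dY < 0. Setting dQ/dY = 0 gives Y = 9.079 / 0.076 = 119.46.

119.46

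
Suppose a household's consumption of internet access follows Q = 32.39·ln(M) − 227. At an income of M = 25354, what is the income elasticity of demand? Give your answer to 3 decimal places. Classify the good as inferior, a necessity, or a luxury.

0.319 (necessity)

At M = 25354: Q = 101.457.
dQ/dM = 32.39/M = 0.00127751 at this income.
η = (dQ/dM)·(M/Q) = 0.00127751 × (25354/101.457) = 0.319.
Since 0 < η < 1, the good is a necessity.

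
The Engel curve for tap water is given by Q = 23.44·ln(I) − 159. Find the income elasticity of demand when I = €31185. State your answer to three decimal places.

0.281

At I = 31185: Q = 83.550.
dQ/dI = 23.44/I = 0.000751643 at this income.
η = (dQ/dI)·(I/Q) = 0.000751643 × (31185/83.550) = 0.281.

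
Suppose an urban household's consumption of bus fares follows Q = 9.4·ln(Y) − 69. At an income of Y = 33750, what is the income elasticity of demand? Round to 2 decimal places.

0.32

At Y = 33750: Q = 29.011.
dQ/dY = 9.4/Y = 0.000278519 at this income.
η = (dQ/dY)·(Y/Q) = 0.000278519 × (33750/29.011) = 0.32.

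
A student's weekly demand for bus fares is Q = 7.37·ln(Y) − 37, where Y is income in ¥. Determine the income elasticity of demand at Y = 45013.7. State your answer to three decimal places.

0.176

At Y = 45013.7: Q = 41.968.
dQ/dY = 7.37/Y = 0.000163728 at this income.
η = (dQ/dY)·(Y/Q) = 0.000163728 × (45013.7/41.968) = 0.176.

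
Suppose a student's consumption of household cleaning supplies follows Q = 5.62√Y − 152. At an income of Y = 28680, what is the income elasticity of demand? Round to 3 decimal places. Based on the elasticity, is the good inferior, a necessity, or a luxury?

At Y = 28680: Q = 799.757.
dQ/dY = 5.62/(2√Y) = 0.0165927 at this income.
η = (dQ/dY)·(Y/Q) = 0.0165927 × (28680/799.757) = 0.595.
Since 0 < η < 1, the good is a necessity.

0.595 (necessity)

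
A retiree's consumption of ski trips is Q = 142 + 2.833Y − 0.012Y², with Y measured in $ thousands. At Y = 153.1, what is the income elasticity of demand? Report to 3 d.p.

At Y = 153.1: Q = 294.4570.
dQ/dY = 2.833 − 0.024Y = -0.84140.
η = (dQ/dY)·(Y/Q) = -0.84140 × (153.1/294.4570) = -0.437.

-0.437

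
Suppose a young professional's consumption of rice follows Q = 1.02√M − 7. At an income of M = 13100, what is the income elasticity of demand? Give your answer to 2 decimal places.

At M = 13100: Q = 109.744.
dQ/dM = 1.02/(2√M) = 0.00445589 at this income.
η = (dQ/dM)·(M/Q) = 0.00445589 × (13100/109.744) = 0.53.

0.53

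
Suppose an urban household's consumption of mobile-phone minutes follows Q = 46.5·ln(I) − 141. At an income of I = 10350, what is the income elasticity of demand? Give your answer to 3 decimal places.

0.161

At I = 10350: Q = 288.880.
dQ/dI = 46.5/I = 0.00449275 at this income.
η = (dQ/dI)·(I/Q) = 0.00449275 × (10350/288.880) = 0.161.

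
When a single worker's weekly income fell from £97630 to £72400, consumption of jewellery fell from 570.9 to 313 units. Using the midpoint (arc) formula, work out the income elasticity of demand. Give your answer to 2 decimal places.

ΔQ = 313 − 570.9 = -257.9; midpoint Q̄ = (570.9 + 313)/2 = 441.95.
ΔI = 72400 − 97630 = -25230; midpoint Ī = (97630 + 72400)/2 = 85015.
η = (ΔQ/Q̄) ÷ (ΔI/Ī) = (-257.9/441.95) ÷ (-25230/85015) = 1.97.

1.97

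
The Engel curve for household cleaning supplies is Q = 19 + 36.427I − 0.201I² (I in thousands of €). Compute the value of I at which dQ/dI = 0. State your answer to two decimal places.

90.61

dQ/dI = 36.427 − 0.402I.
The good is inferior where dQ/dI < 0. Setting dQ/dI = 0 gives I = 36.427 / 0.402 = 90.61.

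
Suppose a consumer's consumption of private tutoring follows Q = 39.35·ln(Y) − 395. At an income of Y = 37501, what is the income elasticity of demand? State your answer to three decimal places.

2.024

At Y = 37501: Q = 19.439.
dQ/dY = 39.35/Y = 0.00104931 at this income.
η = (dQ/dY)·(Y/Q) = 0.00104931 × (37501/19.439) = 2.024.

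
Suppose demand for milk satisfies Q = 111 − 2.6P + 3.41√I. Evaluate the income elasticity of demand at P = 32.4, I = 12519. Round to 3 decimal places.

At P = 32.4, I = 12519: Q = 408.299.
Holding P constant, ∂Q/∂I = 3.41/(2√I) = 0.0152384.
η_I = (∂Q/∂I)·(I/Q) = 0.0152384 × (12519/408.299) = 0.467.

0.467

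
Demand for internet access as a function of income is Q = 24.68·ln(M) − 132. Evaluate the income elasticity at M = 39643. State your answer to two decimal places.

0.19

At M = 39643: Q = 129.304.
dQ/dM = 24.68/M = 0.000622556 at this income.
η = (dQ/dM)·(M/Q) = 0.000622556 × (39643/129.304) = 0.19.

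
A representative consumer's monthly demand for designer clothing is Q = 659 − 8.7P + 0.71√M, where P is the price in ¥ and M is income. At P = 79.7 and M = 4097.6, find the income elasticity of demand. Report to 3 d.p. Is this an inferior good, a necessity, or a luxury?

At P = 79.7, M = 4097.6: Q = 11.059.
Holding P constant, ∂Q/∂M = 0.71/(2√M) = 0.00554579.
η_M = (∂Q/∂M)·(M/Q) = 0.00554579 × (4097.6/11.059) = 2.055.
Since η > 1, this is a luxury.

2.055 (luxury)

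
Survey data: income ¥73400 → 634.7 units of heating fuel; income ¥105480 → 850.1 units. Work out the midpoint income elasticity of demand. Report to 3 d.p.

0.809

ΔQ = 850.1 − 634.7 = 215.4; midpoint Q̄ = (634.7 + 850.1)/2 = 742.4.
ΔI = 105480 − 73400 = 32080; midpoint Ī = (73400 + 105480)/2 = 89440.
η = (ΔQ/Q̄) ÷ (ΔI/Ī) = (215.4/742.4) ÷ (32080/89440) = 0.809.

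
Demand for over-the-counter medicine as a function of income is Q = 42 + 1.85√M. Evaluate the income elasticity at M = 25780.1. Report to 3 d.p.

0.438

At M = 25780.1: Q = 339.039.
dQ/dM = 1.85/(2√M) = 0.00576102 at this income.
η = (dQ/dM)·(M/Q) = 0.00576102 × (25780.1/339.039) = 0.438.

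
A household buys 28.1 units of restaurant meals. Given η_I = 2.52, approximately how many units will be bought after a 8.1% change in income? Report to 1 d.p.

%ΔQ ≈ η × %ΔI = 2.52 × 8.1% = 20.412%.
New Q ≈ 28.1 × (1 + 0.20412) = 33.8.

33.8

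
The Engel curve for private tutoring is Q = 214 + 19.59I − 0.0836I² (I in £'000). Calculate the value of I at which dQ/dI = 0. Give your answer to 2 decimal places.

dQ/dI = 19.59 − 0.1672I.
The good is inferior where dQ/dI < 0. Setting dQ/dI = 0 gives I = 19.59 / 0.1672 = 117.17.

117.17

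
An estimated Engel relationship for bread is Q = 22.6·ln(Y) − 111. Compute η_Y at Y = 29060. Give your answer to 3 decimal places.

At Y = 29060: Q = 121.263.
dQ/dY = 22.6/Y = 0.000777701 at this income.
η = (dQ/dY)·(Y/Q) = 0.000777701 × (29060/121.263) = 0.186.

0.186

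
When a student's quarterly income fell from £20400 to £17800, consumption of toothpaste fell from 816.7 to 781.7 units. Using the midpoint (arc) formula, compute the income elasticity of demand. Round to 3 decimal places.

0.322

ΔQ = 781.7 − 816.7 = -35; midpoint Q̄ = (816.7 + 781.7)/2 = 799.2.
ΔI = 17800 − 20400 = -2600; midpoint Ī = (20400 + 17800)/2 = 19100.
η = (ΔQ/Q̄) ÷ (ΔI/Ī) = (-35/799.2) ÷ (-2600/19100) = 0.322.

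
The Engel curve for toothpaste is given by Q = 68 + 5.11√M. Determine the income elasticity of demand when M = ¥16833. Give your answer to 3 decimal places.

At M = 16833: Q = 730.982.
dQ/dM = 5.11/(2√M) = 0.0196929 at this income.
η = (dQ/dM)·(M/Q) = 0.0196929 × (16833/730.982) = 0.453.

0.453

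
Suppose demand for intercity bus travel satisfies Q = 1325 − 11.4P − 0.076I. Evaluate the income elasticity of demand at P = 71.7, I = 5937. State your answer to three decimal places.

-7.999

At P = 71.7, I = 5937: Q = 56.408.
Holding P constant, ∂Q/∂I = −0.076.
η_I = (∂Q/∂I)·(I/Q) = -0.076 × (5937/56.408) = -7.999.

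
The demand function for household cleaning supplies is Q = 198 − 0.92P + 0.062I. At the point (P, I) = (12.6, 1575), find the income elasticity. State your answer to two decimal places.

0.34

At P = 12.6, I = 1575: Q = 284.058.
Holding P constant, ∂Q/∂I = 0.062.
η_I = (∂Q/∂I)·(I/Q) = 0.062 × (1575/284.058) = 0.34.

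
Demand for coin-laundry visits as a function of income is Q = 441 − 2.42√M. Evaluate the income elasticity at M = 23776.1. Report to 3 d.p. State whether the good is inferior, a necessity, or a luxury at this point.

-2.750 (inferior good)

At M = 23776.1: Q = 67.848.
dQ/dM = -2.42/(2√M) = -0.00784721 at this income.
η = (dQ/dM)·(M/Q) = -0.00784721 × (23776.1/67.848) = -2.750.
Since η < 0, the good is an inferior good.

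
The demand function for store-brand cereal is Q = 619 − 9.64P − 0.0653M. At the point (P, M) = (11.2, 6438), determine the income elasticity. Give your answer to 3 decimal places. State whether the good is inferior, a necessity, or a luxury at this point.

-4.639 (inferior good)

At P = 11.2, M = 6438: Q = 90.631.
Holding P constant, ∂Q/∂M = −0.0653.
η_M = (∂Q/∂M)·(M/Q) = -0.0653 × (6438/90.631) = -4.639.
Since η < 0, this is an inferior good.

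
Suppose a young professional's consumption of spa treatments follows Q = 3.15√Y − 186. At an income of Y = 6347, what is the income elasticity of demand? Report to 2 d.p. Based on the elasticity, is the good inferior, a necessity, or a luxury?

At Y = 6347: Q = 64.954.
dQ/dY = 3.15/(2√Y) = 0.0197695 at this income.
η = (dQ/dY)·(Y/Q) = 0.0197695 × (6347/64.954) = 1.93.
Since η > 1, the good is a luxury.

1.93 (luxury)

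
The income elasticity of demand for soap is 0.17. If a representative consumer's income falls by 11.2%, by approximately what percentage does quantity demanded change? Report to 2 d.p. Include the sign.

-1.90%

%ΔQ ≈ η × %ΔI = 0.17 × (-11.2%) = -1.90%.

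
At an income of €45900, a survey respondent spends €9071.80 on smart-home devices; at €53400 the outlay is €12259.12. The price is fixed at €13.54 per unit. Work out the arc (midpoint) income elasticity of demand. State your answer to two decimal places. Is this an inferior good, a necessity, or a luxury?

With a constant price, Q₁ = 9071.80/13.54 = 670.000 and Q₂ = 12259.12/13.54 = 905.400 (equivalently, work directly with expenditure since P cancels).
Midpoint %ΔQ = (12259.12 − 9071.80)/10665.46 = 0.29885; midpoint %ΔI = (53400 − 45900)/49650 = 0.15106.
η = 0.29885 / 0.15106 = 1.98.
η > 1 ⇒ luxury.

1.98 (luxury)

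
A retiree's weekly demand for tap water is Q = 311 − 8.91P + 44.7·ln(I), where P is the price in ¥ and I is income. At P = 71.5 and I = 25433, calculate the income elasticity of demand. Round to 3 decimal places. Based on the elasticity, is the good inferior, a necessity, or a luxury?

At P = 71.5, I = 25433: Q = 127.363.
Holding P constant, ∂Q/∂I = 44.7/I = 0.00175756.
η_I = (∂Q/∂I)·(I/Q) = 0.00175756 × (25433/127.363) = 0.351.
Since 0 < η < 1, this is a necessity.

0.351 (necessity)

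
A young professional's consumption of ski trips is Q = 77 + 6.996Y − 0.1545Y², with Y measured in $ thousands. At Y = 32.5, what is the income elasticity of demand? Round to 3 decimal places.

At Y = 32.5: Q = 141.1794.
dQ/dY = 6.996 − 0.309Y = -3.04650.
η = (dQ/dY)·(Y/Q) = -3.04650 × (32.5/141.1794) = -0.701.

-0.701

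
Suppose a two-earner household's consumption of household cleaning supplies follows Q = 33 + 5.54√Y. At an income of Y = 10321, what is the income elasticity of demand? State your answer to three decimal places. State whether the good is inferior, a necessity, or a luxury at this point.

At Y = 10321: Q = 595.821.
dQ/dY = 5.54/(2√Y) = 0.0272658 at this income.
η = (dQ/dY)·(Y/Q) = 0.0272658 × (10321/595.821) = 0.472.
Since 0 < η < 1, the good is a necessity.

0.472 (necessity)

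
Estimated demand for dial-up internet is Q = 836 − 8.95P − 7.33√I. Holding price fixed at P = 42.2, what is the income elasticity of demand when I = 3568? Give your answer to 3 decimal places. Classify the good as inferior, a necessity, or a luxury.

At P = 42.2, I = 3568: Q = 20.469.
Holding P constant, ∂Q/∂I = -7.33/(2√I) = -0.0613566.
η_I = (∂Q/∂I)·(I/Q) = -0.0613566 × (3568/20.469) = -10.695.
Since η < 0, this is an inferior good.

-10.695 (inferior good)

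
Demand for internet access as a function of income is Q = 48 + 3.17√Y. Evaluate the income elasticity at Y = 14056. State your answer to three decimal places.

0.443

At Y = 14056: Q = 423.829.
dQ/dY = 3.17/(2√Y) = 0.013369 at this income.
η = (dQ/dY)·(Y/Q) = 0.013369 × (14056/423.829) = 0.443.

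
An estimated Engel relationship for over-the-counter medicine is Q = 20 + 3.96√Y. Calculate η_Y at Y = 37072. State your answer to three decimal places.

0.487

At Y = 37072: Q = 782.462.
dQ/dY = 3.96/(2√Y) = 0.0102835 at this income.
η = (dQ/dY)·(Y/Q) = 0.0102835 × (37072/782.462) = 0.487.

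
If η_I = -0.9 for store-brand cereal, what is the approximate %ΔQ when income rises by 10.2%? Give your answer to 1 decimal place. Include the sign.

%ΔQ ≈ η × %ΔI = -0.9 × 10.2% = -9.2%.

-9.2%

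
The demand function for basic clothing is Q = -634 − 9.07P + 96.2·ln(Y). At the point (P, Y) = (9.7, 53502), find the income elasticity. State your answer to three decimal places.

0.296

At P = 9.7, Y = 53502: Q = 325.396.
Holding P constant, ∂Q/∂Y = 96.2/Y = 0.00179806.
η_Y = (∂Q/∂Y)·(Y/Q) = 0.00179806 × (53502/325.396) = 0.296.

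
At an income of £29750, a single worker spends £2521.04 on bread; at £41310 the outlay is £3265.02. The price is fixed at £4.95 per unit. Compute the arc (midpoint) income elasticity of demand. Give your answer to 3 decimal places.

0.790

With a constant price, Q₁ = 2521.04/4.95 = 509.301 and Q₂ = 3265.02/4.95 = 659.600 (equivalently, work directly with expenditure since P cancels).
Midpoint %ΔQ = (3265.02 − 2521.04)/2893.03 = 0.25716; midpoint %ΔI = (41310 − 29750)/35530 = 0.32536.
η = 0.25716 / 0.32536 = 0.790.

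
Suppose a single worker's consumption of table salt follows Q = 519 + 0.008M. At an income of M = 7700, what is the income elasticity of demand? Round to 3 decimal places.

At M = 7700: Q = 580.600.
dQ/dM = 0.008.
η = (dQ/dM)·(M/Q) = 0.008 × (7700/580.600) = 0.106.

0.106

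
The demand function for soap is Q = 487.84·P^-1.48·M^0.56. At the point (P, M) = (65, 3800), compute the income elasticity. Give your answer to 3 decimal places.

0.560

For a multiplicative demand Q = A·P^α·M^β, the income elasticity is β everywhere.
Here β = 0.56, so η = 0.560.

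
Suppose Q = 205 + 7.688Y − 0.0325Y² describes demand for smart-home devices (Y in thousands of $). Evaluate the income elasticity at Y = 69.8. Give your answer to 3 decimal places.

At Y = 69.8: Q = 583.2811.
dQ/dY = 7.688 − 0.065Y = 3.15100.
η = (dQ/dY)·(Y/Q) = 3.15100 × (69.8/583.2811) = 0.377.

0.377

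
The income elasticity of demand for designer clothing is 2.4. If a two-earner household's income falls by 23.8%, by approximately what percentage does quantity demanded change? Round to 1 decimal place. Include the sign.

%ΔQ ≈ η × %ΔI = 2.4 × (-23.8%) = -57.1%.

-57.1%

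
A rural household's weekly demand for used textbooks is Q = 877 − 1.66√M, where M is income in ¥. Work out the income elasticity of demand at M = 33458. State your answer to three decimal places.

At M = 33458: Q = 573.361.
dQ/dM = -1.66/(2√M) = -0.00453762 at this income.
η = (dQ/dM)·(M/Q) = -0.00453762 × (33458/573.361) = -0.265.

-0.265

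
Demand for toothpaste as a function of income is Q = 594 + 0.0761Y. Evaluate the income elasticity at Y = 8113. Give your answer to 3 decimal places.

0.510

At Y = 8113: Q = 1211.399.
dQ/dY = 0.0761.
η = (dQ/dY)·(Y/Q) = 0.0761 × (8113/1211.399) = 0.510.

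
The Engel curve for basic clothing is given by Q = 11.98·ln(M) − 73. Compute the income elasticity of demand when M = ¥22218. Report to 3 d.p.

0.255

At M = 22218: Q = 46.904.
dQ/dM = 11.98/M = 0.000539202 at this income.
η = (dQ/dM)·(M/Q) = 0.000539202 × (22218/46.904) = 0.255.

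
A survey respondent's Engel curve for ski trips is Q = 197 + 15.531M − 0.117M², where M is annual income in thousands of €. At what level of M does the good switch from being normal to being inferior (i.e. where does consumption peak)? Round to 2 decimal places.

dQ/dM = 15.531 − 0.234M.
The good is inferior where dQ/dM < 0. Setting dQ/dM = 0 gives M = 15.531 / 0.234 = 66.37.

66.37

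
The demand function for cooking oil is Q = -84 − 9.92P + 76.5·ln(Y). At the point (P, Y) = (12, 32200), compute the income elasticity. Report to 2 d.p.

At P = 12, Y = 32200: Q = 591.009.
Holding P constant, ∂Q/∂Y = 76.5/Y = 0.00237578.
η_Y = (∂Q/∂Y)·(Y/Q) = 0.00237578 × (32200/591.009) = 0.13.

0.13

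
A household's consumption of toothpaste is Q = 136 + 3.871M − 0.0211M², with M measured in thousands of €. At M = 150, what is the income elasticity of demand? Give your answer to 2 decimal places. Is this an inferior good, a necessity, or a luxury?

-1.52 (inferior good)

At M = 150: Q = 241.9000.
dQ/dM = 3.871 − 0.0422M = -2.45900.
η = (dQ/dM)·(M/Q) = -2.45900 × (150/241.9000) = -1.52.
η < 0 ⇒ inferior good.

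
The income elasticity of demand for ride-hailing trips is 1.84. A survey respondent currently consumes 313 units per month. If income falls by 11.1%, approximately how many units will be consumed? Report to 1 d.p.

%ΔQ ≈ η × %ΔI = 1.84 × (-11.1%) = -20.424%.
New Q ≈ 313 × (1 − 0.20424) = 249.1.

249.1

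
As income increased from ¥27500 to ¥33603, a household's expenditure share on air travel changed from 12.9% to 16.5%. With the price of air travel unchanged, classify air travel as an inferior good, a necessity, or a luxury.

The budget share rises as income rises, so η > 1.

luxury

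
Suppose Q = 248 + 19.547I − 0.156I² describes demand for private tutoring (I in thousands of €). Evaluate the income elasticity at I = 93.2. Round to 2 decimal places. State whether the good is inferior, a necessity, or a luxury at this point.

At I = 93.2: Q = 714.7270.
dQ/dI = 19.547 − 0.312I = -9.53140.
η = (dQ/dI)·(I/Q) = -9.53140 × (93.2/714.7270) = -1.24.
η < 0 ⇒ inferior good.

-1.24 (inferior good)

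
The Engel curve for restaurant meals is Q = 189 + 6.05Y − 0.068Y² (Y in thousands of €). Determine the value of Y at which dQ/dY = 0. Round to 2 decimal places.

44.49

dQ/dY = 6.05 − 0.136Y.
The good is inferior where dQ/dY < 0. Setting dQ/dY = 0 gives Y = 6.05 / 0.136 = 44.49.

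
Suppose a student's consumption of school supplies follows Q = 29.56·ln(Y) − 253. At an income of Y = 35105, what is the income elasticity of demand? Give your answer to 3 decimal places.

0.524

At Y = 35105: Q = 56.378.
dQ/dY = 29.56/Y = 0.000842045 at this income.
η = (dQ/dY)·(Y/Q) = 0.000842045 × (35105/56.378) = 0.524.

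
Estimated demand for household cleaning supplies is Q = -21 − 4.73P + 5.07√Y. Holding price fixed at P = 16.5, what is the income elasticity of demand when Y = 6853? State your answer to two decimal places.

0.65

At P = 16.5, Y = 6853: Q = 320.664.
Holding P constant, ∂Q/∂Y = 5.07/(2√Y) = 0.0306223.
η_Y = (∂Q/∂Y)·(Y/Q) = 0.0306223 × (6853/320.664) = 0.65.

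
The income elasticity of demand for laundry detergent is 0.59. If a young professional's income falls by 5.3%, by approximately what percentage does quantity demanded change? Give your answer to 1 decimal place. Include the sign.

-3.1%

%ΔQ ≈ η × %ΔI = 0.59 × (-5.3%) = -3.1%.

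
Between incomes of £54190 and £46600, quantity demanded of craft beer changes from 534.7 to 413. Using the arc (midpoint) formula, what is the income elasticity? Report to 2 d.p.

1.71

ΔQ = 413 − 534.7 = -121.7; midpoint Q̄ = (534.7 + 413)/2 = 473.85.
ΔI = 46600 − 54190 = -7590; midpoint Ī = (54190 + 46600)/2 = 50395.
η = (ΔQ/Q̄) ÷ (ΔI/Ī) = (-121.7/473.85) ÷ (-7590/50395) = 1.71.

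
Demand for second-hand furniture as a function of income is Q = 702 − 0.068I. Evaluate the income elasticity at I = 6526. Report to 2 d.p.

-1.72

At I = 6526: Q = 258.232.
dQ/dI = −0.068.
η = (dQ/dI)·(I/Q) = -0.068 × (6526/258.232) = -1.72.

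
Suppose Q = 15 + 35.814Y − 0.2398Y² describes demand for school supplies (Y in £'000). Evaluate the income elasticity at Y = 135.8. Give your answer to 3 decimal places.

At Y = 135.8: Q = 456.2359.
dQ/dY = 35.814 − 0.4796Y = -29.31568.
η = (dQ/dY)·(Y/Q) = -29.31568 × (135.8/456.2359) = -8.726.

-8.726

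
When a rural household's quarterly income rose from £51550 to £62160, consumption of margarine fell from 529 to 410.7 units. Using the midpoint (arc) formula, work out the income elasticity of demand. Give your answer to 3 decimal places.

ΔQ = 410.7 − 529 = -118.3; midpoint Q̄ = (529 + 410.7)/2 = 469.85.
ΔI = 62160 − 51550 = 10610; midpoint Ī = (51550 + 62160)/2 = 56855.
η = (ΔQ/Q̄) ÷ (ΔI/Ī) = (-118.3/469.85) ÷ (10610/56855) = -1.349.

-1.349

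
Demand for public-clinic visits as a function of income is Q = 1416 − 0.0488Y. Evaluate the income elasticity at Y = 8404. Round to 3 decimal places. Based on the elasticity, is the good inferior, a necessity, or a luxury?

At Y = 8404: Q = 1005.885.
dQ/dY = −0.0488.
η = (dQ/dY)·(Y/Q) = -0.0488 × (8404/1005.885) = -0.408.
Since η < 0, the good is an inferior good.

-0.408 (inferior good)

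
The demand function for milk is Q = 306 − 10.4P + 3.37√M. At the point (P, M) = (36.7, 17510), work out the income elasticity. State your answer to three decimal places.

0.602

At P = 36.7, M = 17510: Q = 370.256.
Holding P constant, ∂Q/∂M = 3.37/(2√M) = 0.0127338.
η_M = (∂Q/∂M)·(M/Q) = 0.0127338 × (17510/370.256) = 0.602.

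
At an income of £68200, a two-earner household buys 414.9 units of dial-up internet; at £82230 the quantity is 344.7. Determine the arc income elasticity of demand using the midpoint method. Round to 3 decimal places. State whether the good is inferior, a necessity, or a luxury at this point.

-0.991 (inferior good)

ΔQ = 344.7 − 414.9 = -70.2; midpoint Q̄ = (414.9 + 344.7)/2 = 379.8.
ΔI = 82230 − 68200 = 14030; midpoint Ī = (68200 + 82230)/2 = 75215.
η = (ΔQ/Q̄) ÷ (ΔI/Ī) = (-70.2/379.8) ÷ (14030/75215) = -0.991.
η < 0 ⇒ inferior good.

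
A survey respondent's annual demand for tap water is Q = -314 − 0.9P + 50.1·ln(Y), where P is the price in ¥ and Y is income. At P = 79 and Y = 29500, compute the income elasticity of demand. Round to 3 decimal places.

At P = 79, Y = 29500: Q = 130.536.
Holding P constant, ∂Q/∂Y = 50.1/Y = 0.00169831.
η_Y = (∂Q/∂Y)·(Y/Q) = 0.00169831 × (29500/130.536) = 0.384.

0.384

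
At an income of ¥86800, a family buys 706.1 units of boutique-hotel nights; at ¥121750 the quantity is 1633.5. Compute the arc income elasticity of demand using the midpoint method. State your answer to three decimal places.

2.365

ΔQ = 1633.5 − 706.1 = 927.4; midpoint Q̄ = (706.1 + 1633.5)/2 = 1169.8.
ΔI = 121750 − 86800 = 34950; midpoint Ī = (86800 + 121750)/2 = 104275.
η = (ΔQ/Q̄) ÷ (ΔI/Ī) = (927.4/1169.8) ÷ (34950/104275) = 2.365.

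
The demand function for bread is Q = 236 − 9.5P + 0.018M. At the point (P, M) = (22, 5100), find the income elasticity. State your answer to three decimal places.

0.773

At P = 22, M = 5100: Q = 118.800.
Holding P constant, ∂Q/∂M = 0.018.
η_M = (∂Q/∂M)·(M/Q) = 0.018 × (5100/118.800) = 0.773.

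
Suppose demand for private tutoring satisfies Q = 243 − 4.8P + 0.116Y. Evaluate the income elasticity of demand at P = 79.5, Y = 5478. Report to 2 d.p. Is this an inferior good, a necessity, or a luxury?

1.28 (luxury)

At P = 79.5, Y = 5478: Q = 496.848.
Holding P constant, ∂Q/∂Y = 0.116.
η_Y = (∂Q/∂Y)·(Y/Q) = 0.116 × (5478/496.848) = 1.28.
Since η > 1, this is a luxury.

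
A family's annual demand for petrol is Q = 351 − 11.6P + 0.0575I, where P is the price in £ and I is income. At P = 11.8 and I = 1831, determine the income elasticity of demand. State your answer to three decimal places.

At P = 11.8, I = 1831: Q = 319.403.
Holding P constant, ∂Q/∂I = 0.0575.
η_I = (∂Q/∂I)·(I/Q) = 0.0575 × (1831/319.403) = 0.330.

0.330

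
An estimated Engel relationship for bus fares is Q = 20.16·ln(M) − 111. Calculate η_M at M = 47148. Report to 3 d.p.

At M = 47148: Q = 105.943.
dQ/dM = 20.16/M = 0.00042759 at this income.
η = (dQ/dM)·(M/Q) = 0.00042759 × (47148/105.943) = 0.190.

0.190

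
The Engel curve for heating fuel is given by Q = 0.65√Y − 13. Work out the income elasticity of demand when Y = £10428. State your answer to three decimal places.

0.622

At Y = 10428: Q = 53.376.
dQ/dY = 0.65/(2√Y) = 0.00318261 at this income.
η = (dQ/dY)·(Y/Q) = 0.00318261 × (10428/53.376) = 0.622.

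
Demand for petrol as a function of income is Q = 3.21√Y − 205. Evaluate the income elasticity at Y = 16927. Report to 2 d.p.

At Y = 16927: Q = 212.633.
dQ/dY = 3.21/(2√Y) = 0.0123363 at this income.
η = (dQ/dY)·(Y/Q) = 0.0123363 × (16927/212.633) = 0.98.

0.98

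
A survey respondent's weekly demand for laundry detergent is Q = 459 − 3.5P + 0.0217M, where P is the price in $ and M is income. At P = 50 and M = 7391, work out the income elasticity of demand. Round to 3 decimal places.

0.361

At P = 50, M = 7391: Q = 444.385.
Holding P constant, ∂Q/∂M = 0.0217.
η_M = (∂Q/∂M)·(M/Q) = 0.0217 × (7391/444.385) = 0.361.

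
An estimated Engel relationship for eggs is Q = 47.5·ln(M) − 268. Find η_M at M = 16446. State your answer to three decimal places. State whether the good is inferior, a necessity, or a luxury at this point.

At M = 16446: Q = 193.122.
dQ/dM = 47.5/M = 0.00288824 at this income.
η = (dQ/dM)·(M/Q) = 0.00288824 × (16446/193.122) = 0.246.
Since 0 < η < 1, the good is a necessity.

0.246 (necessity)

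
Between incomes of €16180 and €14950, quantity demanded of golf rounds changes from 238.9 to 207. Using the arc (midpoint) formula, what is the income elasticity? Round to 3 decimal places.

ΔQ = 207 − 238.9 = -31.9; midpoint Q̄ = (238.9 + 207)/2 = 222.95.
ΔI = 14950 − 16180 = -1230; midpoint Ī = (16180 + 14950)/2 = 15565.
η = (ΔQ/Q̄) ÷ (ΔI/Ī) = (-31.9/222.95) ÷ (-1230/15565) = 1.811.

1.811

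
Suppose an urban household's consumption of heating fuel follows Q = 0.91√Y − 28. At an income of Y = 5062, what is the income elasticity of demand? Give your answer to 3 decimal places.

At Y = 5062: Q = 36.744.
dQ/dY = 0.91/(2√Y) = 0.00639514 at this income.
η = (dQ/dY)·(Y/Q) = 0.00639514 × (5062/36.744) = 0.881.

0.881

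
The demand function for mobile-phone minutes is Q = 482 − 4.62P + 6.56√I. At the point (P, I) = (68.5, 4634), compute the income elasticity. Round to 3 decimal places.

At P = 68.5, I = 4634: Q = 612.092.
Holding P constant, ∂Q/∂I = 6.56/(2√I) = 0.0481832.
η_I = (∂Q/∂I)·(I/Q) = 0.0481832 × (4634/612.092) = 0.365.

0.365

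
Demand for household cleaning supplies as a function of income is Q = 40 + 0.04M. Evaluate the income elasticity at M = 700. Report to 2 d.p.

0.41

At M = 700: Q = 68.000.
dQ/dM = 0.04.
η = (dQ/dM)·(M/Q) = 0.04 × (700/68.000) = 0.41.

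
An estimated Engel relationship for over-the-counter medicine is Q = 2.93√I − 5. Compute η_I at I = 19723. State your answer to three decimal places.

At I = 19723: Q = 406.485.
dQ/dI = 2.93/(2√I) = 0.0104316 at this income.
η = (dQ/dI)·(I/Q) = 0.0104316 × (19723/406.485) = 0.506.

0.506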